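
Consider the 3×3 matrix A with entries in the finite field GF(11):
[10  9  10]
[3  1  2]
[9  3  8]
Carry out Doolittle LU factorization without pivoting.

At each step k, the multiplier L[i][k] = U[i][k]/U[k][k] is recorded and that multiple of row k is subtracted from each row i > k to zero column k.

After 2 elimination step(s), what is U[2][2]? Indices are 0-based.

U[2][2] = 2

Step 1: pivot at (0,0) is 10.
  row1 ← row1 − (8)·row0  ⇒  L[1][0]=8, U row1=(0, 6, 10)
  row2 ← row2 − (2)·row0  ⇒  L[2][0]=2, U row2=(0, 7, 10)
Step 2: pivot at (1,1) is 6.
  row2 ← row2 − (3)·row1  ⇒  L[2][1]=3, U row2=(0, 0, 2)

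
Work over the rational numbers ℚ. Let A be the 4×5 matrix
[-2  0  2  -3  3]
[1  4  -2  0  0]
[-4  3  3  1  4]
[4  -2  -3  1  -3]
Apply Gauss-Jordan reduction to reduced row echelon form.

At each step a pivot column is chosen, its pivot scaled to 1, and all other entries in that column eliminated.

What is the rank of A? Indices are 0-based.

rank = 4

step 1: normalize row 0 (÷-2) = (1, 0, -1, 3/2, -3/2)
  row 1: subtract 1×row0 = (0, 4, -1, -3/2, 3/2)
  row 2: subtract -4×row0 = (0, 3, -1, 7, -2)
  row 3: subtract 4×row0 = (0, -2, 1, -5, 3)
step 2: normalize row 1 (÷4) = (0, 1, -1/4, -3/8, 3/8)
  row 2: subtract 3×row1 = (0, 0, -1/4, 65/8, -25/8)
  row 3: subtract -2×row1 = (0, 0, 1/2, -23/4, 15/4)
step 3: normalize row 2 (÷-1/4) = (0, 0, 1, -65/2, 25/2)
  row 0: subtract -1×row2 = (1, 0, 0, -31, 11)
  row 1: subtract -1/4×row2 = (0, 1, 0, -17/2, 7/2)
  row 3: subtract 1/2×row2 = (0, 0, 0, 21/2, -5/2)
step 4: normalize row 3 (÷21/2) = (0, 0, 0, 1, -5/21)
  row 0: subtract -31×row3 = (1, 0, 0, 0, 76/21)
  row 1: subtract -17/2×row3 = (0, 1, 0, 0, 31/21)
  row 2: subtract -65/2×row3 = (0, 0, 1, 0, 100/21)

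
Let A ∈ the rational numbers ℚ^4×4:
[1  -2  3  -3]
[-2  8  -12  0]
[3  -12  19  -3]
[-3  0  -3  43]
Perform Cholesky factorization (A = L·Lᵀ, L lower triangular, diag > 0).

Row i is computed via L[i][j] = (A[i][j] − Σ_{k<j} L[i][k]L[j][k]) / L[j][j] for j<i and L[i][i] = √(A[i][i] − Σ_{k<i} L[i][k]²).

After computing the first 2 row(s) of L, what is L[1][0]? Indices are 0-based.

Step 1: L[0][0] = √(1) = 1.
  L[1][0] = (-2) / L[0][0] = -2.
Step 2: L[1][1] = √(4) = 2.

L[1][0] = -2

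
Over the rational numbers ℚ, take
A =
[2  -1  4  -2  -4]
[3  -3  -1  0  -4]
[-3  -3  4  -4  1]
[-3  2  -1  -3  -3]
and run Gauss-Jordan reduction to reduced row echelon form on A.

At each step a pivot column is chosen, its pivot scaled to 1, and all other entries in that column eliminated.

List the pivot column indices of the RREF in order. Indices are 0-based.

pivot columns: 0, 1, 2, 3

step 1: normalize row 0 (÷2) = (1, -1/2, 2, -1, -2)
  row 1: subtract 3×row0 = (0, -3/2, -7, 3, 2)
  row 2: subtract -3×row0 = (0, -9/2, 10, -7, -5)
  row 3: subtract -3×row0 = (0, 1/2, 5, -6, -9)
step 2: normalize row 1 (÷-3/2) = (0, 1, 14/3, -2, -4/3)
  row 0: subtract -1/2×row1 = (1, 0, 13/3, -2, -8/3)
  row 2: subtract -9/2×row1 = (0, 0, 31, -16, -11)
  row 3: subtract 1/2×row1 = (0, 0, 8/3, -5, -25/3)
step 3: normalize row 2 (÷31) = (0, 0, 1, -16/31, -11/31)
  row 0: subtract 13/3×row2 = (1, 0, 0, 22/93, -35/31)
  row 1: subtract 14/3×row2 = (0, 1, 0, 38/93, 10/31)
  row 3: subtract 8/3×row2 = (0, 0, 0, -337/93, -229/31)
step 4: normalize row 3 (÷-337/93) = (0, 0, 0, 1, 687/337)
  row 0: subtract 22/93×row3 = (1, 0, 0, 0, -543/337)
  row 1: subtract 38/93×row3 = (0, 1, 0, 0, -172/337)
  row 2: subtract -16/31×row3 = (0, 0, 1, 0, 235/337)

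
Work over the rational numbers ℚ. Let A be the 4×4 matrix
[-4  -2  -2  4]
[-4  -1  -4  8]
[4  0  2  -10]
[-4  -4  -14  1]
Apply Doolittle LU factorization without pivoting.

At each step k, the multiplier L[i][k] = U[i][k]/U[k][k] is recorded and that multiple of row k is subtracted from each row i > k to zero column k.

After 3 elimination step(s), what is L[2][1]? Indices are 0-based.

Step 1: pivot at (0,0) is -4.
  row1 ← row1 − (1)·row0  ⇒  L[1][0]=1, U row1=(0, 1, -2, 4)
  row2 ← row2 − (-1)·row0  ⇒  L[2][0]=-1, U row2=(0, -2, 0, -6)
  row3 ← row3 − (1)·row0  ⇒  L[3][0]=1, U row3=(0, -2, -12, -3)
Step 2: pivot at (1,1) is 1.
  row2 ← row2 − (-2)·row1  ⇒  L[2][1]=-2, U row2=(0, 0, -4, 2)
  row3 ← row3 − (-2)·row1  ⇒  L[3][1]=-2, U row3=(0, 0, -16, 5)
Step 3: pivot at (2,2) is -4.
  row3 ← row3 − (4)·row2  ⇒  L[3][2]=4, U row3=(0, 0, 0, -3)

L[2][1] = -2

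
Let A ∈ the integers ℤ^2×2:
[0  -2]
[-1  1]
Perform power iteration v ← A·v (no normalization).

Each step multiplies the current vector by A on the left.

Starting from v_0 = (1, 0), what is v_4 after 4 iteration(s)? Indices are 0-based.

v_4 = (6, -5)

v_0 = (1, 0).
v_1 = A·v_0 = (0, -1).
v_2 = A·v_1 = (2, -1).
v_3 = A·v_2 = (2, -3).
v_4 = A·v_3 = (6, -5).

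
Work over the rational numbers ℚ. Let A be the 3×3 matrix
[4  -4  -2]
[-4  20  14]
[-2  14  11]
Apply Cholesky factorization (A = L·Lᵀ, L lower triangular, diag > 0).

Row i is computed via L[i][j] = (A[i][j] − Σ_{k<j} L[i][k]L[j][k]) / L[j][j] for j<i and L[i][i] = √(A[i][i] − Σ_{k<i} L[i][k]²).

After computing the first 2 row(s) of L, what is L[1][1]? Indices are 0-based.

L[1][1] = 4

Step 1: L[0][0] = √(4) = 2.
  L[1][0] = (-4) / L[0][0] = -2.
Step 2: L[1][1] = √(16) = 4.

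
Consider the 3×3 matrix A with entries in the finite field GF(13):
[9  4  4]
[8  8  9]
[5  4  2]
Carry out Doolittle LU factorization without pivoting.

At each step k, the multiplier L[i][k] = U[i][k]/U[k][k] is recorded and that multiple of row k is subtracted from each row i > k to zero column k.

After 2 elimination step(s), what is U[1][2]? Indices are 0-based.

U[1][2] = 4

k=0: U[0][0]=9
  eliminate (1,0): mult=11, new row 1: (0, 3, 4); set L[1][0]=11
  eliminate (2,0): mult=2, new row 2: (0, 9, 7); set L[2][0]=2
k=1: U[1][1]=3
  eliminate (2,1): mult=3, new row 2: (0, 0, 8); set L[2][1]=3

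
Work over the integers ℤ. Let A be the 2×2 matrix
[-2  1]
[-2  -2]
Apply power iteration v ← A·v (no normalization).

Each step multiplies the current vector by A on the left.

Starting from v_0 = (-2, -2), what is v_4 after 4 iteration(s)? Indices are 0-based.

v_4 = (88, -8)

v_0 = (-2, -2).
v_1 = A·v_0 = (2, 8).
v_2 = A·v_1 = (4, -20).
v_3 = A·v_2 = (-28, 32).
v_4 = A·v_3 = (88, -8).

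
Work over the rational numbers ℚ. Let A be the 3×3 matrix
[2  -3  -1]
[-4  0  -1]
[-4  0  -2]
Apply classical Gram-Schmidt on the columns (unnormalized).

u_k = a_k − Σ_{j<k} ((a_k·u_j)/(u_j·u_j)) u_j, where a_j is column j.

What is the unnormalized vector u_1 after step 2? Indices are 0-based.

u_1 = (-8/3, -2/3, -2/3)

Step 1: u_0 = a_0 = (2, -4, -4).
Step 2: u_1 = a_1 − (-1/6)·u_0 = (-8/3, -2/3, -2/3).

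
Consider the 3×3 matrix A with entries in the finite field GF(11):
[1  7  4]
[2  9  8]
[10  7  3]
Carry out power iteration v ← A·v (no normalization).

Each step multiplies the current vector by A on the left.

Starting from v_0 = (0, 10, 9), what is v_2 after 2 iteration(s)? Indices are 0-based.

v_2 = (0, 4, 10)

v_0 = (0, 10, 9).
v_1 = A·v_0 = (7, 8, 9).
v_2 = A·v_1 = (0, 4, 10).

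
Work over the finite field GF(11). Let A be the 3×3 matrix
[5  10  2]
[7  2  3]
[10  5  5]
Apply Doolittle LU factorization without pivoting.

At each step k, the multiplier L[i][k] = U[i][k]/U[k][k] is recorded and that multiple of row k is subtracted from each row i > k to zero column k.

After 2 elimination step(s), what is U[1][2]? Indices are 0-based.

k=0: U[0][0]=5
  eliminate (1,0): mult=8, new row 1: (0, 10, 9); set L[1][0]=8
  eliminate (2,0): mult=2, new row 2: (0, 7, 1); set L[2][0]=2
k=1: U[1][1]=10
  eliminate (2,1): mult=4, new row 2: (0, 0, 9); set L[2][1]=4

U[1][2] = 9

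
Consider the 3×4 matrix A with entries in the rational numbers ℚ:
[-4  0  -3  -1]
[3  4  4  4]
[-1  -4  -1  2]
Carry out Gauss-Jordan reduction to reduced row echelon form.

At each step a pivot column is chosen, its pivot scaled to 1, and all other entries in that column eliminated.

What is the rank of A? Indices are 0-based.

pivot(0,0)=-4: scale R0 → (1, 0, 3/4, 1/4)
  clear (1,0): R1 −= (3)R0 → (0, 4, 7/4, 13/4)
  clear (2,0): R2 −= (-1)R0 → (0, -4, -1/4, 9/4)
pivot(1,1)=4: scale R1 → (0, 1, 7/16, 13/16)
  clear (2,1): R2 −= (-4)R1 → (0, 0, 3/2, 11/2)
pivot(2,2)=3/2: scale R2 → (0, 0, 1, 11/3)
  clear (0,2): R0 −= (3/4)R2 → (1, 0, 0, -5/2)
  clear (1,2): R1 −= (7/16)R2 → (0, 1, 0, -19/24)

rank = 3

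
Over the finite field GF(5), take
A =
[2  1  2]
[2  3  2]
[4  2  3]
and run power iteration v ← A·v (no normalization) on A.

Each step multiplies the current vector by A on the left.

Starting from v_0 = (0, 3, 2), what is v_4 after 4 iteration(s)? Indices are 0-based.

v_0 = (0, 3, 2).
v_1 = A·v_0 = (2, 3, 2).
v_2 = A·v_1 = (1, 2, 0).
v_3 = A·v_2 = (4, 3, 3).
v_4 = A·v_3 = (2, 3, 1).

v_4 = (2, 3, 1)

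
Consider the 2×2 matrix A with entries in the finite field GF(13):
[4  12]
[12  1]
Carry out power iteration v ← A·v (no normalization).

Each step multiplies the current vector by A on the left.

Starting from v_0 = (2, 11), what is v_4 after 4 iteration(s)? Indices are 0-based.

v_4 = (12, 12)

v_0 = (2, 11).
v_1 = A·v_0 = (10, 9).
v_2 = A·v_1 = (5, 12).
v_3 = A·v_2 = (8, 7).
v_4 = A·v_3 = (12, 12).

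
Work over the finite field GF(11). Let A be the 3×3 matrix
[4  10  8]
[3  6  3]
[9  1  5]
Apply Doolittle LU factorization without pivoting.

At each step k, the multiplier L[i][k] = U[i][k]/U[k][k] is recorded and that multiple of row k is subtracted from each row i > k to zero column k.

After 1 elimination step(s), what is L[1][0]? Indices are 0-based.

L[1][0] = 9

[col 0] pivot 4
  R1 -= 9*R0 → (0, 4, 8)  (L[1][0] := 9)
  R2 -= 5*R0 → (0, 6, 9)  (L[2][0] := 5)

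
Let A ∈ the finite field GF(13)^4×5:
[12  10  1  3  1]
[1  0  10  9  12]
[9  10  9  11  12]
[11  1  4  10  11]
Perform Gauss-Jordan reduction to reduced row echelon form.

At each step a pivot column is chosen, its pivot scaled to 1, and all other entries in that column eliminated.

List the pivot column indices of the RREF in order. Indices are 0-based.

pivot columns: 0, 1, 2, 3

step 1: normalize row 0 (÷12) = (1, 3, 12, 10, 12)
  row 1: subtract 1×row0 = (0, 10, 11, 12, 0)
  row 2: subtract 9×row0 = (0, 9, 5, 12, 8)
  row 3: subtract 11×row0 = (0, 7, 2, 4, 9)
step 2: normalize row 1 (÷10) = (0, 1, 5, 9, 0)
  row 0: subtract 3×row1 = (1, 0, 10, 9, 12)
  row 2: subtract 9×row1 = (0, 0, 12, 9, 8)
  row 3: subtract 7×row1 = (0, 0, 6, 6, 9)
step 3: normalize row 2 (÷12) = (0, 0, 1, 4, 5)
  row 0: subtract 10×row2 = (1, 0, 0, 8, 1)
  row 1: subtract 5×row2 = (0, 1, 0, 2, 1)
  row 3: subtract 6×row2 = (0, 0, 0, 8, 5)
step 4: normalize row 3 (÷8) = (0, 0, 0, 1, 12)
  row 0: subtract 8×row3 = (1, 0, 0, 0, 9)
  row 1: subtract 2×row3 = (0, 1, 0, 0, 3)
  row 2: subtract 4×row3 = (0, 0, 1, 0, 9)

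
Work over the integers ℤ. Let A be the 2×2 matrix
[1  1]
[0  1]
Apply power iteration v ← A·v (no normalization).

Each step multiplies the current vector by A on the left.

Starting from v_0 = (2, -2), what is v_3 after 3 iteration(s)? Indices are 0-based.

v_0 = (2, -2).
v_1 = A·v_0 = (0, -2).
v_2 = A·v_1 = (-2, -2).
v_3 = A·v_2 = (-4, -2).

v_3 = (-4, -2)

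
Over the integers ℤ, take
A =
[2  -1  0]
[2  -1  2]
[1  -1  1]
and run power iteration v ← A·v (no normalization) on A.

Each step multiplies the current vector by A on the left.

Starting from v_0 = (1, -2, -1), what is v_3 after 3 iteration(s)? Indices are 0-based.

v_0 = (1, -2, -1).
v_1 = A·v_0 = (4, 2, 2).
v_2 = A·v_1 = (6, 10, 4).
v_3 = A·v_2 = (2, 10, 0).

v_3 = (2, 10, 0)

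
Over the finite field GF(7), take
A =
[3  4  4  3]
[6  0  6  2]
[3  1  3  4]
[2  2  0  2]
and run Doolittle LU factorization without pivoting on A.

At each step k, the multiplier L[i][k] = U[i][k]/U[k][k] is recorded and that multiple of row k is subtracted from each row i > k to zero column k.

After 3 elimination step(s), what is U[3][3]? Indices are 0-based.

U[3][3] = 1

Step 1: pivot at (0,0) is 3.
  row1 ← row1 − (2)·row0  ⇒  L[1][0]=2, U row1=(0, 6, 5, 3)
  row2 ← row2 − (1)·row0  ⇒  L[2][0]=1, U row2=(0, 4, 6, 1)
  row3 ← row3 − (3)·row0  ⇒  L[3][0]=3, U row3=(0, 4, 2, 0)
Step 2: pivot at (1,1) is 6.
  row2 ← row2 − (3)·row1  ⇒  L[2][1]=3, U row2=(0, 0, 5, 6)
  row3 ← row3 − (3)·row1  ⇒  L[3][1]=3, U row3=(0, 0, 1, 5)
Step 3: pivot at (2,2) is 5.
  row3 ← row3 − (3)·row2  ⇒  L[3][2]=3, U row3=(0, 0, 0, 1)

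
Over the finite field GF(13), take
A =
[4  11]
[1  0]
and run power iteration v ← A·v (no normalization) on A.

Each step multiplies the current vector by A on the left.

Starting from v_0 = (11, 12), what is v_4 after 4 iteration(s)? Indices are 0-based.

v_4 = (2, 10)

v_0 = (11, 12).
v_1 = A·v_0 = (7, 11).
v_2 = A·v_1 = (6, 7).
v_3 = A·v_2 = (10, 6).
v_4 = A·v_3 = (2, 10).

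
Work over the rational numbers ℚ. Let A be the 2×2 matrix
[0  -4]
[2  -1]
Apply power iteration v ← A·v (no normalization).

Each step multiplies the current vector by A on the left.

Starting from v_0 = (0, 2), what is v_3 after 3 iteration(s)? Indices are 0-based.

v_3 = (56, 30)

v_0 = (0, 2).
v_1 = A·v_0 = (-8, -2).
v_2 = A·v_1 = (8, -14).
v_3 = A·v_2 = (56, 30).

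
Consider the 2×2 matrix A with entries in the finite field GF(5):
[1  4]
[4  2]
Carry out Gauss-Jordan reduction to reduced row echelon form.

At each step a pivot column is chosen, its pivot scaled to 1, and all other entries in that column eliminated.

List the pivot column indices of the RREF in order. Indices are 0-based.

pivot(0,0)=1: scale R0 → (1, 4)
  clear (1,0): R1 −= (4)R0 → (0, 1)
pivot(1,1)=1: scale R1 → (0, 1)
  clear (0,1): R0 −= (4)R1 → (1, 0)

pivot columns: 0, 1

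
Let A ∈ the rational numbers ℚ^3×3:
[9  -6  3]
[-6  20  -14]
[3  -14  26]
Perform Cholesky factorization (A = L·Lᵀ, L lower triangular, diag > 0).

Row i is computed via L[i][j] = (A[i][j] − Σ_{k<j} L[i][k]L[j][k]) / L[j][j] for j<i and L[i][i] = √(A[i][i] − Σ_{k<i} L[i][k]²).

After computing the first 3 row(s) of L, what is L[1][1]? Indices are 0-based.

L[1][1] = 4

Step 1: L[0][0] = √(9) = 3.
  L[1][0] = (-6) / L[0][0] = -2.
Step 2: L[1][1] = √(16) = 4.
  L[2][0] = (3) / L[0][0] = 1.
  L[2][1] = (-12) / L[1][1] = -3.
Step 3: L[2][2] = √(16) = 4.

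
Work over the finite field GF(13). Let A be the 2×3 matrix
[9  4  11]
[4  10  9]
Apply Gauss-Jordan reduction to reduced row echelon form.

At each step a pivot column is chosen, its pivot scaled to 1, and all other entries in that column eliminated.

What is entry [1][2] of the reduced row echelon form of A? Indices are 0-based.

[1] R0 /= 9  ⇒  (1, 12, 7)
     R1 -= 4·R0  ⇒  (0, 1, 7)
[2] R1 /= 1  ⇒  (0, 1, 7)
     R0 -= 12·R1  ⇒  (1, 0, 1)

M[1][2] = 7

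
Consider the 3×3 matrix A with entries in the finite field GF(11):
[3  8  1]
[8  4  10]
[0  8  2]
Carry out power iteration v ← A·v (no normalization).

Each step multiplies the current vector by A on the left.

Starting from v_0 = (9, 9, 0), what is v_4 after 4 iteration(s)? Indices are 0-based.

v_4 = (3, 8, 2)

v_0 = (9, 9, 0).
v_1 = A·v_0 = (0, 9, 6).
v_2 = A·v_1 = (1, 8, 7).
v_3 = A·v_2 = (8, 0, 1).
v_4 = A·v_3 = (3, 8, 2).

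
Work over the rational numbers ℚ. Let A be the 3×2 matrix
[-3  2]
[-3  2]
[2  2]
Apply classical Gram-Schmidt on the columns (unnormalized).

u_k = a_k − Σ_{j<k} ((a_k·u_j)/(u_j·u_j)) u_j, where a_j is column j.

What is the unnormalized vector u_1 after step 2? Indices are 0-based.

u_1 = (10/11, 10/11, 30/11)

Step 1: u_0 = a_0 = (-3, -3, 2).
Step 2: u_1 = a_1 − (-4/11)·u_0 = (10/11, 10/11, 30/11).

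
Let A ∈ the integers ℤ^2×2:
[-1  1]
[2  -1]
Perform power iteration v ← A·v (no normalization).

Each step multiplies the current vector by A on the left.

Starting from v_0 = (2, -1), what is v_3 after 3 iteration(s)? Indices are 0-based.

v_0 = (2, -1).
v_1 = A·v_0 = (-3, 5).
v_2 = A·v_1 = (8, -11).
v_3 = A·v_2 = (-19, 27).

v_3 = (-19, 27)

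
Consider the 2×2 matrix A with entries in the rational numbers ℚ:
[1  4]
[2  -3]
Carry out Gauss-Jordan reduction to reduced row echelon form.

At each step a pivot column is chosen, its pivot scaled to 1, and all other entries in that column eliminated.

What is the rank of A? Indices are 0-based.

[1] R0 /= 1  ⇒  (1, 4)
     R1 -= 2·R0  ⇒  (0, -11)
[2] R1 /= -11  ⇒  (0, 1)
     R0 -= 4·R1  ⇒  (1, 0)

rank = 2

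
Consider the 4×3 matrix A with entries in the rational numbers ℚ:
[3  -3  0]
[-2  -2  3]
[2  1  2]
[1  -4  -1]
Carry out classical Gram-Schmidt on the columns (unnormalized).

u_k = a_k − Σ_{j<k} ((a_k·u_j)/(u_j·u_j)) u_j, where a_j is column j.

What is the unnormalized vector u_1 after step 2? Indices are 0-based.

Step 1: u_0 = a_0 = (3, -2, 2, 1).
Step 2: u_1 = a_1 − (-7/18)·u_0 = (-11/6, -25/9, 16/9, -65/18).

u_1 = (-11/6, -25/9, 16/9, -65/18)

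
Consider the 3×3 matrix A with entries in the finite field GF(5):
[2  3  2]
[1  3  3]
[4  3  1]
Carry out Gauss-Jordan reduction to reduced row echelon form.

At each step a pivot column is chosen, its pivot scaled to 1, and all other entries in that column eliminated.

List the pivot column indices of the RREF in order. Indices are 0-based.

[1] R0 /= 2  ⇒  (1, 4, 1)
     R1 -= 1·R0  ⇒  (0, 4, 2)
     R2 -= 4·R0  ⇒  (0, 2, 2)
[2] R1 /= 4  ⇒  (0, 1, 3)
     R0 -= 4·R1  ⇒  (1, 0, 4)
     R2 -= 2·R1  ⇒  (0, 0, 1)
[3] R2 /= 1  ⇒  (0, 0, 1)
     R0 -= 4·R2  ⇒  (1, 0, 0)
     R1 -= 3·R2  ⇒  (0, 1, 0)

pivot columns: 0, 1, 2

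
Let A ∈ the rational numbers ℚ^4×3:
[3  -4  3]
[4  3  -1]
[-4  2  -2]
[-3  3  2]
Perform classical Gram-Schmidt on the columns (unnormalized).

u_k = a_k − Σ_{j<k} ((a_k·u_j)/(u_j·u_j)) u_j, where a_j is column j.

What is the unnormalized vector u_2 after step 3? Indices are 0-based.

u_2 = (286/179, -22/179, -220/179, 550/179)

Step 1: u_0 = a_0 = (3, 4, -4, -3).
Step 2: u_1 = a_1 − (-17/50)·u_0 = (-149/50, 109/25, 16/25, 99/50).
Step 3: u_2 = a_2 − (7/50)·u_0 − (-59/179)·u_1 = (286/179, -22/179, -220/179, 550/179).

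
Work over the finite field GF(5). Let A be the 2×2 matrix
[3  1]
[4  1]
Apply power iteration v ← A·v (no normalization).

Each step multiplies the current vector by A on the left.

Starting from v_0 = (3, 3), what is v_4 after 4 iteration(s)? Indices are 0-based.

v_4 = (0, 1)

v_0 = (3, 3).
v_1 = A·v_0 = (2, 0).
v_2 = A·v_1 = (1, 3).
v_3 = A·v_2 = (1, 2).
v_4 = A·v_3 = (0, 1).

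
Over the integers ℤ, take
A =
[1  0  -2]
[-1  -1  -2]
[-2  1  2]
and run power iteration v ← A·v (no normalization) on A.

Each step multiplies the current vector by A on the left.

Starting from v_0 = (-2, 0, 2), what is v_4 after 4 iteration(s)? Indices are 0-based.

v_4 = (-250, -80, 302)

v_0 = (-2, 0, 2).
v_1 = A·v_0 = (-6, -2, 8).
v_2 = A·v_1 = (-22, -8, 26).
v_3 = A·v_2 = (-74, -22, 88).
v_4 = A·v_3 = (-250, -80, 302).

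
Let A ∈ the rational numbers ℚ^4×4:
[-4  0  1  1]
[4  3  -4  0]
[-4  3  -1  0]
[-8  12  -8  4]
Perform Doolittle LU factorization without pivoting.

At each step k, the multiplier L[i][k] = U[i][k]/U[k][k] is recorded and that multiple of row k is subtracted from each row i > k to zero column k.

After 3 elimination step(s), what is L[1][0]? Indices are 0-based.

L[1][0] = -1

Step 1: pivot at (0,0) is -4.
  row1 ← row1 − (-1)·row0  ⇒  L[1][0]=-1, U row1=(0, 3, -3, 1)
  row2 ← row2 − (1)·row0  ⇒  L[2][0]=1, U row2=(0, 3, -2, -1)
  row3 ← row3 − (2)·row0  ⇒  L[3][0]=2, U row3=(0, 12, -10, 2)
Step 2: pivot at (1,1) is 3.
  row2 ← row2 − (1)·row1  ⇒  L[2][1]=1, U row2=(0, 0, 1, -2)
  row3 ← row3 − (4)·row1  ⇒  L[3][1]=4, U row3=(0, 0, 2, -2)
Step 3: pivot at (2,2) is 1.
  row3 ← row3 − (2)·row2  ⇒  L[3][2]=2, U row3=(0, 0, 0, 2)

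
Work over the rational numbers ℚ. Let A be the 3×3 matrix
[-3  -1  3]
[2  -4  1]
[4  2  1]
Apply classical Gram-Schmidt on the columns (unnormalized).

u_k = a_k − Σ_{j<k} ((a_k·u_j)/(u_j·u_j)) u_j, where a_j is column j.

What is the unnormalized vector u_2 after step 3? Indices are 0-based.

Step 1: u_0 = a_0 = (-3, 2, 4).
Step 2: u_1 = a_1 − (3/29)·u_0 = (-20/29, -122/29, 46/29).
Step 3: u_2 = a_2 − (-3/29)·u_0 − (-17/75)·u_1 = (38/15, 19/75, 133/75).

u_2 = (38/15, 19/75, 133/75)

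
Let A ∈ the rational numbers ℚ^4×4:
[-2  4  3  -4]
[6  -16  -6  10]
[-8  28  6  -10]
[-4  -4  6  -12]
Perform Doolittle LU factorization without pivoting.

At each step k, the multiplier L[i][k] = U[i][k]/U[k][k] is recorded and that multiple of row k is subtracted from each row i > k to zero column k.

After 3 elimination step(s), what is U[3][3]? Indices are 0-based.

[col 0] pivot -2
  R1 -= -3*R0 → (0, -4, 3, -2)  (L[1][0] := -3)
  R2 -= 4*R0 → (0, 12, -6, 6)  (L[2][0] := 4)
  R3 -= 2*R0 → (0, -12, 0, -4)  (L[3][0] := 2)
[col 1] pivot -4
  R2 -= -3*R1 → (0, 0, 3, 0)  (L[2][1] := -3)
  R3 -= 3*R1 → (0, 0, -9, 2)  (L[3][1] := 3)
[col 2] pivot 3
  R3 -= -3*R2 → (0, 0, 0, 2)  (L[3][2] := -3)

U[3][3] = 2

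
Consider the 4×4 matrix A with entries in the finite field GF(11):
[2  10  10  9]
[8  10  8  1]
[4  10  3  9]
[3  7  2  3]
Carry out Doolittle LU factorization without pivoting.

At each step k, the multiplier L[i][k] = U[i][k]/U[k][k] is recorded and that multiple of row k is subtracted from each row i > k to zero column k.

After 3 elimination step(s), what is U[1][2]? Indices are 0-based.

k=0: U[0][0]=2
  eliminate (1,0): mult=4, new row 1: (0, 3, 1, 9); set L[1][0]=4
  eliminate (2,0): mult=2, new row 2: (0, 1, 5, 2); set L[2][0]=2
  eliminate (3,0): mult=7, new row 3: (0, 3, 9, 6); set L[3][0]=7
k=1: U[1][1]=3
  eliminate (2,1): mult=4, new row 2: (0, 0, 1, 10); set L[2][1]=4
  eliminate (3,1): mult=1, new row 3: (0, 0, 8, 8); set L[3][1]=1
k=2: U[2][2]=1
  eliminate (3,2): mult=8, new row 3: (0, 0, 0, 5); set L[3][2]=8

U[1][2] = 1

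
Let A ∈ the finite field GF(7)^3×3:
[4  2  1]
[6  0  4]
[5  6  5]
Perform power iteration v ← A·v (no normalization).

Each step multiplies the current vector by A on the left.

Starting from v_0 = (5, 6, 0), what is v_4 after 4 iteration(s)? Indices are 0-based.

v_4 = (2, 1, 3)

v_0 = (5, 6, 0).
v_1 = A·v_0 = (4, 2, 5).
v_2 = A·v_1 = (4, 2, 1).
v_3 = A·v_2 = (0, 0, 2).
v_4 = A·v_3 = (2, 1, 3).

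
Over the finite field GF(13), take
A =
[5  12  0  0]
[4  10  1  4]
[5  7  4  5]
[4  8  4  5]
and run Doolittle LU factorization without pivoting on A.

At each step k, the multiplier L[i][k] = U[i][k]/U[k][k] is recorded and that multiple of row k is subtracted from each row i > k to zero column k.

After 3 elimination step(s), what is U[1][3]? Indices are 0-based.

U[1][3] = 4

[col 0] pivot 5
  R1 -= 6*R0 → (0, 3, 1, 4)  (L[1][0] := 6)
  R2 -= 1*R0 → (0, 8, 4, 5)  (L[2][0] := 1)
  R3 -= 6*R0 → (0, 1, 4, 5)  (L[3][0] := 6)
[col 1] pivot 3
  R2 -= 7*R1 → (0, 0, 10, 3)  (L[2][1] := 7)
  R3 -= 9*R1 → (0, 0, 8, 8)  (L[3][1] := 9)
[col 2] pivot 10
  R3 -= 6*R2 → (0, 0, 0, 3)  (L[3][2] := 6)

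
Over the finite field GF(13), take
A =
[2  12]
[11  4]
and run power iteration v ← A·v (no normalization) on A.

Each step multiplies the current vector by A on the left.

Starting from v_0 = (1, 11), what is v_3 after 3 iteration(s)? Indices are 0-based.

v_0 = (1, 11).
v_1 = A·v_0 = (4, 3).
v_2 = A·v_1 = (5, 4).
v_3 = A·v_2 = (6, 6).

v_3 = (6, 6)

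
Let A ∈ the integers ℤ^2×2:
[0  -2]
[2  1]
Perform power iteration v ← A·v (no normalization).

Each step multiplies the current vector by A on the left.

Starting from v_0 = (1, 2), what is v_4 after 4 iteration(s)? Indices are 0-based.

v_0 = (1, 2).
v_1 = A·v_0 = (-4, 4).
v_2 = A·v_1 = (-8, -4).
v_3 = A·v_2 = (8, -20).
v_4 = A·v_3 = (40, -4).

v_4 = (40, -4)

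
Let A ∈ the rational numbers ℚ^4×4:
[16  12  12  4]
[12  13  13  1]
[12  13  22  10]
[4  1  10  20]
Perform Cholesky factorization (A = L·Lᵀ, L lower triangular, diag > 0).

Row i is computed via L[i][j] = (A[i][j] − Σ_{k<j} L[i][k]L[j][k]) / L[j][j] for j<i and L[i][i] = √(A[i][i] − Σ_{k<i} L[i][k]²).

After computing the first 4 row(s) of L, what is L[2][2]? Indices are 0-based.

L[2][2] = 3

Step 1: L[0][0] = √(16) = 4.
  L[1][0] = (12) / L[0][0] = 3.
Step 2: L[1][1] = √(4) = 2.
  L[2][0] = (12) / L[0][0] = 3.
  L[2][1] = (4) / L[1][1] = 2.
Step 3: L[2][2] = √(9) = 3.
  L[3][0] = (4) / L[0][0] = 1.
  L[3][1] = (-2) / L[1][1] = -1.
  L[3][2] = (9) / L[2][2] = 3.
Step 4: L[3][3] = √(9) = 3.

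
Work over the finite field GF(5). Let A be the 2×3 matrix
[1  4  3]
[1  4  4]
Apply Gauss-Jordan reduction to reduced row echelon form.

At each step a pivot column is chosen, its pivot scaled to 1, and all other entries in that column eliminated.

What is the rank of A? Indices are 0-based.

[1] R0 /= 1  ⇒  (1, 4, 3)
     R1 -= 1·R0  ⇒  (0, 0, 1)
column 1 empty below row 1
[2] R1 /= 1  ⇒  (0, 0, 1)
     R0 -= 3·R1  ⇒  (1, 4, 0)

rank = 2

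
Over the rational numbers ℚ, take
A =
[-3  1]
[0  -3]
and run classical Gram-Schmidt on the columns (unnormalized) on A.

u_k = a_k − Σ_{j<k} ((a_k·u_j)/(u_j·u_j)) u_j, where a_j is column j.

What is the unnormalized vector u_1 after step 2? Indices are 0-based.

u_1 = (0, -3)

Step 1: u_0 = a_0 = (-3, 0).
Step 2: u_1 = a_1 − (-1/3)·u_0 = (0, -3).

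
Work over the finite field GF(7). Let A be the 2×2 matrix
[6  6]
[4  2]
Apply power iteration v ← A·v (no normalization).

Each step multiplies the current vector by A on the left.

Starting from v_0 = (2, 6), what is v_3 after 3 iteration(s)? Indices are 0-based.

v_0 = (2, 6).
v_1 = A·v_0 = (6, 6).
v_2 = A·v_1 = (2, 1).
v_3 = A·v_2 = (4, 3).

v_3 = (4, 3)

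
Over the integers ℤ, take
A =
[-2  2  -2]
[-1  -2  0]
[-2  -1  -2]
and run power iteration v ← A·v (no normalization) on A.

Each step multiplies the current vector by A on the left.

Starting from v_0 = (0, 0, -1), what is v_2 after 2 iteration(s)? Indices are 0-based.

v_0 = (0, 0, -1).
v_1 = A·v_0 = (2, 0, 2).
v_2 = A·v_1 = (-8, -2, -8).

v_2 = (-8, -2, -8)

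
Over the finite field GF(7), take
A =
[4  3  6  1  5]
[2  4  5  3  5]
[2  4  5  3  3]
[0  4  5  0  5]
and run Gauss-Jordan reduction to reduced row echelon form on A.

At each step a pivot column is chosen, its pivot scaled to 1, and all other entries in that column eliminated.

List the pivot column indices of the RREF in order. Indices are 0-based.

step 1: normalize row 0 (÷4) = (1, 6, 5, 2, 3)
  row 1: subtract 2×row0 = (0, 6, 2, 6, 6)
  row 2: subtract 2×row0 = (0, 6, 2, 6, 4)
step 2: normalize row 1 (÷6) = (0, 1, 5, 1, 1)
  row 0: subtract 6×row1 = (1, 0, 3, 3, 4)
  row 2: subtract 6×row1 = (0, 0, 0, 0, 5)
  row 3: subtract 4×row1 = (0, 0, 6, 3, 1)
step 3: exchange rows 2,3
step 3: normalize row 2 (÷6) = (0, 0, 1, 4, 6)
  row 0: subtract 3×row2 = (1, 0, 0, 5, 0)
  row 1: subtract 5×row2 = (0, 1, 0, 2, 6)
skip col 3 (zero from row 3)
step 4: normalize row 3 (÷5) = (0, 0, 0, 0, 1)
  row 1: subtract 6×row3 = (0, 1, 0, 2, 0)
  row 2: subtract 6×row3 = (0, 0, 1, 4, 0)

pivot columns: 0, 1, 2, 4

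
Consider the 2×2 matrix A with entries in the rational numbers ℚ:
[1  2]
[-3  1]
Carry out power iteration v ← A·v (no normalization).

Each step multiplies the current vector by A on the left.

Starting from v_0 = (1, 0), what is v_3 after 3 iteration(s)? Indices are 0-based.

v_0 = (1, 0).
v_1 = A·v_0 = (1, -3).
v_2 = A·v_1 = (-5, -6).
v_3 = A·v_2 = (-17, 9).

v_3 = (-17, 9)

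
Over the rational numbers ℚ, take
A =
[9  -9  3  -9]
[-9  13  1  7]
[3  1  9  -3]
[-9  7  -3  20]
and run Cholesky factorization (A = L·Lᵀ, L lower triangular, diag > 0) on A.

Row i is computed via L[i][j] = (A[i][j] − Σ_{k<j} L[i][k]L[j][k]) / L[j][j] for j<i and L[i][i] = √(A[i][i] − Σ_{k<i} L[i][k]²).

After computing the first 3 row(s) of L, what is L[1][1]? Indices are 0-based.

L[1][1] = 2

Step 1: L[0][0] = √(9) = 3.
  L[1][0] = (-9) / L[0][0] = -3.
Step 2: L[1][1] = √(4) = 2.
  L[2][0] = (3) / L[0][0] = 1.
  L[2][1] = (4) / L[1][1] = 2.
Step 3: L[2][2] = √(4) = 2.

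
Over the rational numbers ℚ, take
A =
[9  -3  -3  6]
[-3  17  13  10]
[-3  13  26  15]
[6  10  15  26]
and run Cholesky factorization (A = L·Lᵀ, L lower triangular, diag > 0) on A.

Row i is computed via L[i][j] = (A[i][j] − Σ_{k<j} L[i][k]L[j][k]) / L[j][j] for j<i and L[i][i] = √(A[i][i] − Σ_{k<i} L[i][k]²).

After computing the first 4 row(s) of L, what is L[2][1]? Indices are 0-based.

Step 1: L[0][0] = √(9) = 3.
  L[1][0] = (-3) / L[0][0] = -1.
Step 2: L[1][1] = √(16) = 4.
  L[2][0] = (-3) / L[0][0] = -1.
  L[2][1] = (12) / L[1][1] = 3.
Step 3: L[2][2] = √(16) = 4.
  L[3][0] = (6) / L[0][0] = 2.
  L[3][1] = (12) / L[1][1] = 3.
  L[3][2] = (8) / L[2][2] = 2.
Step 4: L[3][3] = √(9) = 3.

L[2][1] = 3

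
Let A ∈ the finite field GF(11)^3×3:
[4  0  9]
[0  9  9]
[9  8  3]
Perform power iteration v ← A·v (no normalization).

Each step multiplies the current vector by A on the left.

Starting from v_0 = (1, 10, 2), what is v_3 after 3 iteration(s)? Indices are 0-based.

v_3 = (0, 10, 7)

v_0 = (1, 10, 2).
v_1 = A·v_0 = (0, 9, 7).
v_2 = A·v_1 = (8, 1, 5).
v_3 = A·v_2 = (0, 10, 7).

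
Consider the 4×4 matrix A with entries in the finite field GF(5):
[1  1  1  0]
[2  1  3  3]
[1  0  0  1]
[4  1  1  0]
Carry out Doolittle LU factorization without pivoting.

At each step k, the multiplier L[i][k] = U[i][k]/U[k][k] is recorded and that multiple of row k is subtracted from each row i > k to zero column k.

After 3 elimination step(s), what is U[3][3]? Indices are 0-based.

[col 0] pivot 1
  R1 -= 2*R0 → (0, 4, 1, 3)  (L[1][0] := 2)
  R2 -= 1*R0 → (0, 4, 4, 1)  (L[2][0] := 1)
  R3 -= 4*R0 → (0, 2, 2, 0)  (L[3][0] := 4)
[col 1] pivot 4
  R2 -= 1*R1 → (0, 0, 3, 3)  (L[2][1] := 1)
  R3 -= 3*R1 → (0, 0, 4, 1)  (L[3][1] := 3)
[col 2] pivot 3
  R3 -= 3*R2 → (0, 0, 0, 2)  (L[3][2] := 3)

U[3][3] = 2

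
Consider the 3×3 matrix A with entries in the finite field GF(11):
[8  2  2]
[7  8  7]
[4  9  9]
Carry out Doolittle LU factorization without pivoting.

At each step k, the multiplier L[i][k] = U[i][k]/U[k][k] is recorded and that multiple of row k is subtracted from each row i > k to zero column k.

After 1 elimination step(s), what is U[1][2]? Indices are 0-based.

[col 0] pivot 8
  R1 -= 5*R0 → (0, 9, 8)  (L[1][0] := 5)
  R2 -= 6*R0 → (0, 8, 8)  (L[2][0] := 6)

U[1][2] = 8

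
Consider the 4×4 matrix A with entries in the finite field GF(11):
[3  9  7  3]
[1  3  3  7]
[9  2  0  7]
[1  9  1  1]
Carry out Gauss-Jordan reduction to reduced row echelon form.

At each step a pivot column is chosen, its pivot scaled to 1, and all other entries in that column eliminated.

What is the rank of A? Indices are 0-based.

pivot(0,0)=3: scale R0 → (1, 3, 6, 1)
  clear (1,0): R1 −= (1)R0 → (0, 0, 8, 6)
  clear (2,0): R2 −= (9)R0 → (0, 8, 1, 9)
  clear (3,0): R3 −= (1)R0 → (0, 6, 6, 0)
pivot(1,1): swap R1↔R2
pivot(1,1)=8: scale R1 → (0, 1, 7, 8)
  clear (0,1): R0 −= (3)R1 → (1, 0, 7, 10)
  clear (3,1): R3 −= (6)R1 → (0, 0, 8, 7)
pivot(2,2)=8: scale R2 → (0, 0, 1, 9)
  clear (0,2): R0 −= (7)R2 → (1, 0, 0, 2)
  clear (1,2): R1 −= (7)R2 → (0, 1, 0, 0)
  clear (3,2): R3 −= (8)R2 → (0, 0, 0, 1)
pivot(3,3)=1: scale R3 → (0, 0, 0, 1)
  clear (0,3): R0 −= (2)R3 → (1, 0, 0, 0)
  clear (2,3): R2 −= (9)R3 → (0, 0, 1, 0)

rank = 4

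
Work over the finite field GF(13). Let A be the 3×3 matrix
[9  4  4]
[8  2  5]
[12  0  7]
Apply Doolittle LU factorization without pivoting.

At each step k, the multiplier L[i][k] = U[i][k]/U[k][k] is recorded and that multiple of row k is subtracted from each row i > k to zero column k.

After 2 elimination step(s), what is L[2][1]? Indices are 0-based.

L[2][1] = 9

Step 1: pivot at (0,0) is 9.
  row1 ← row1 − (11)·row0  ⇒  L[1][0]=11, U row1=(0, 10, 0)
  row2 ← row2 − (10)·row0  ⇒  L[2][0]=10, U row2=(0, 12, 6)
Step 2: pivot at (1,1) is 10.
  row2 ← row2 − (9)·row1  ⇒  L[2][1]=9, U row2=(0, 0, 6)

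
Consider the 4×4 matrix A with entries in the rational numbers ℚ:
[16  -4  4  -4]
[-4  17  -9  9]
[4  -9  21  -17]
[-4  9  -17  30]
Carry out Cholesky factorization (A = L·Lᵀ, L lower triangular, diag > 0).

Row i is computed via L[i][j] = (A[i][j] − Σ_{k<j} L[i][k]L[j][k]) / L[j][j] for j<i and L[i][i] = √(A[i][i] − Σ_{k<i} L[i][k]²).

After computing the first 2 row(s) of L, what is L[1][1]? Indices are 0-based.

L[1][1] = 4

Step 1: L[0][0] = √(16) = 4.
  L[1][0] = (-4) / L[0][0] = -1.
Step 2: L[1][1] = √(16) = 4.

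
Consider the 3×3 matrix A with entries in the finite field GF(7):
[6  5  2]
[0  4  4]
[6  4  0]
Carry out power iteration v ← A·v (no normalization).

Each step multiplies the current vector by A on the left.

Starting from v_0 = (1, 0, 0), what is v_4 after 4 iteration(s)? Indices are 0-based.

v_4 = (4, 4, 4)

v_0 = (1, 0, 0).
v_1 = A·v_0 = (6, 0, 6).
v_2 = A·v_1 = (6, 3, 1).
v_3 = A·v_2 = (4, 2, 6).
v_4 = A·v_3 = (4, 4, 4).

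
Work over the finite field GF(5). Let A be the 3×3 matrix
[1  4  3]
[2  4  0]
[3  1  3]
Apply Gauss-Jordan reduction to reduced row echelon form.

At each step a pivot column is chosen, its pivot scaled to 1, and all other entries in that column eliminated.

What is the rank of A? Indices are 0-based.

step 1: normalize row 0 (÷1) = (1, 4, 3)
  row 1: subtract 2×row0 = (0, 1, 4)
  row 2: subtract 3×row0 = (0, 4, 4)
step 2: normalize row 1 (÷1) = (0, 1, 4)
  row 0: subtract 4×row1 = (1, 0, 2)
  row 2: subtract 4×row1 = (0, 0, 3)
step 3: normalize row 2 (÷3) = (0, 0, 1)
  row 0: subtract 2×row2 = (1, 0, 0)
  row 1: subtract 4×row2 = (0, 1, 0)

rank = 3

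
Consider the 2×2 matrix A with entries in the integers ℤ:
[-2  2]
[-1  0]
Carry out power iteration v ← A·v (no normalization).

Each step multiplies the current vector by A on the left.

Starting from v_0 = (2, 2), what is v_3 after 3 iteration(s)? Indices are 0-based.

v_3 = (8, 4)

v_0 = (2, 2).
v_1 = A·v_0 = (0, -2).
v_2 = A·v_1 = (-4, 0).
v_3 = A·v_2 = (8, 4).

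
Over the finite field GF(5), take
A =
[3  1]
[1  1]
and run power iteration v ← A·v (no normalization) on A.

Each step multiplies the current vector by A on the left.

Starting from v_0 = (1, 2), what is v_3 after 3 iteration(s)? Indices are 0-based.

v_0 = (1, 2).
v_1 = A·v_0 = (0, 3).
v_2 = A·v_1 = (3, 3).
v_3 = A·v_2 = (2, 1).

v_3 = (2, 1)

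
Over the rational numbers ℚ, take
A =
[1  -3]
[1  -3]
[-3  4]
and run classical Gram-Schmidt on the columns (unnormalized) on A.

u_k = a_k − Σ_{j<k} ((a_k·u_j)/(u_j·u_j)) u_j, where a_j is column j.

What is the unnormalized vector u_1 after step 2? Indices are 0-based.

Step 1: u_0 = a_0 = (1, 1, -3).
Step 2: u_1 = a_1 − (-18/11)·u_0 = (-15/11, -15/11, -10/11).

u_1 = (-15/11, -15/11, -10/11)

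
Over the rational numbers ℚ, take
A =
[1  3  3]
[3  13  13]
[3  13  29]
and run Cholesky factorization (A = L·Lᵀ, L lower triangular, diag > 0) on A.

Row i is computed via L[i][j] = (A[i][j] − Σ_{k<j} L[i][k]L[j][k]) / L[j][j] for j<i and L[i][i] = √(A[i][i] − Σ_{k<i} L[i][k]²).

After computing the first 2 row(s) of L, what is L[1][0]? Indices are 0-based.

Step 1: L[0][0] = √(1) = 1.
  L[1][0] = (3) / L[0][0] = 3.
Step 2: L[1][1] = √(4) = 2.

L[1][0] = 3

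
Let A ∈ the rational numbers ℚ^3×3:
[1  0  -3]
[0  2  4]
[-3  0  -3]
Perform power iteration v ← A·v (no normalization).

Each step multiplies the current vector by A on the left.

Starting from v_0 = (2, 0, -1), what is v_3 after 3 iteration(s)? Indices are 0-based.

v_0 = (2, 0, -1).
v_1 = A·v_0 = (5, -4, -3).
v_2 = A·v_1 = (14, -20, -6).
v_3 = A·v_2 = (32, -64, -24).

v_3 = (32, -64, -24)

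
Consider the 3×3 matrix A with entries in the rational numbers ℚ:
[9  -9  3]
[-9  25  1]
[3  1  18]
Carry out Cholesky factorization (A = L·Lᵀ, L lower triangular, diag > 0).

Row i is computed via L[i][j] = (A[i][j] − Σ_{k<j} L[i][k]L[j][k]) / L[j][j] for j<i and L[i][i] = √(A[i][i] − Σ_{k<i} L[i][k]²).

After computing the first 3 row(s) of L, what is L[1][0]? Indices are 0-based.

L[1][0] = -3

Step 1: L[0][0] = √(9) = 3.
  L[1][0] = (-9) / L[0][0] = -3.
Step 2: L[1][1] = √(16) = 4.
  L[2][0] = (3) / L[0][0] = 1.
  L[2][1] = (4) / L[1][1] = 1.
Step 3: L[2][2] = √(16) = 4.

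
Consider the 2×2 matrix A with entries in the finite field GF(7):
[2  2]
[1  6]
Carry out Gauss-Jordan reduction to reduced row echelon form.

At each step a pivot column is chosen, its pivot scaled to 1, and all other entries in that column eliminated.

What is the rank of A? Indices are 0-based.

[1] R0 /= 2  ⇒  (1, 1)
     R1 -= 1·R0  ⇒  (0, 5)
[2] R1 /= 5  ⇒  (0, 1)
     R0 -= 1·R1  ⇒  (1, 0)

rank = 2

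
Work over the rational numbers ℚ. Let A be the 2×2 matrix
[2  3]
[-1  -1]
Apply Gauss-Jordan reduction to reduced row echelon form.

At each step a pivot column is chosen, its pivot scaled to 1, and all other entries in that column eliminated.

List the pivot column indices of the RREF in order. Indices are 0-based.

pivot columns: 0, 1

pivot(0,0)=2: scale R0 → (1, 3/2)
  clear (1,0): R1 −= (-1)R0 → (0, 1/2)
pivot(1,1)=1/2: scale R1 → (0, 1)
  clear (0,1): R0 −= (3/2)R1 → (1, 0)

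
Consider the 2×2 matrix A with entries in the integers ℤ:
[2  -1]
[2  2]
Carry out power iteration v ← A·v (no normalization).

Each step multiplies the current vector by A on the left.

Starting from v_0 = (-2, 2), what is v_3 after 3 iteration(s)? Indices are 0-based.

v_3 = (-12, -48)

v_0 = (-2, 2).
v_1 = A·v_0 = (-6, 0).
v_2 = A·v_1 = (-12, -12).
v_3 = A·v_2 = (-12, -48).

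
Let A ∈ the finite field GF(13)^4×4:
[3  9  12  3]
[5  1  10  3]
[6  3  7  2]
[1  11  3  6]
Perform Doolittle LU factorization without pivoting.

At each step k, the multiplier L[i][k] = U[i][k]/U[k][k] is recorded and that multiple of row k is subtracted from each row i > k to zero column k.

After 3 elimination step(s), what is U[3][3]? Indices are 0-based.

[col 0] pivot 3
  R1 -= 6*R0 → (0, 12, 3, 11)  (L[1][0] := 6)
  R2 -= 2*R0 → (0, 11, 9, 9)  (L[2][0] := 2)
  R3 -= 9*R0 → (0, 8, 12, 5)  (L[3][0] := 9)
[col 1] pivot 12
  R2 -= 2*R1 → (0, 0, 3, 0)  (L[2][1] := 2)
  R3 -= 5*R1 → (0, 0, 10, 2)  (L[3][1] := 5)
[col 2] pivot 3
  R3 -= 12*R2 → (0, 0, 0, 2)  (L[3][2] := 12)

U[3][3] = 2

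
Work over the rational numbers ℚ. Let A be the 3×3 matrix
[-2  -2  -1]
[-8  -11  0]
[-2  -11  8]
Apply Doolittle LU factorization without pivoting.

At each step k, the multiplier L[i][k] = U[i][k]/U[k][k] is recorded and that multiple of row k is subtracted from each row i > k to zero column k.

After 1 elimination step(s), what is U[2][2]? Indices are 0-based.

U[2][2] = 9

k=0: U[0][0]=-2
  eliminate (1,0): mult=4, new row 1: (0, -3, 4); set L[1][0]=4
  eliminate (2,0): mult=1, new row 2: (0, -9, 9); set L[2][0]=1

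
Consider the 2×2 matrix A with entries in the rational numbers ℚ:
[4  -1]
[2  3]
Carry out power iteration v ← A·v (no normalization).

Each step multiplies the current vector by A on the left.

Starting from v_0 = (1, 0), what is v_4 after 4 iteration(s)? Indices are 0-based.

v_4 = (98, 294)

v_0 = (1, 0).
v_1 = A·v_0 = (4, 2).
v_2 = A·v_1 = (14, 14).
v_3 = A·v_2 = (42, 70).
v_4 = A·v_3 = (98, 294).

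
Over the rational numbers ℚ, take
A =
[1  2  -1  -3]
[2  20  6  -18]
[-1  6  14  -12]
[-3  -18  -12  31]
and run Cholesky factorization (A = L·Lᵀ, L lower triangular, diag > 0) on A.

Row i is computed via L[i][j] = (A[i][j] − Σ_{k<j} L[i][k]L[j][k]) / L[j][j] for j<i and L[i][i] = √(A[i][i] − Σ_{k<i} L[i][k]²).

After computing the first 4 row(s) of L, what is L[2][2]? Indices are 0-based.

L[2][2] = 3

Step 1: L[0][0] = √(1) = 1.
  L[1][0] = (2) / L[0][0] = 2.
Step 2: L[1][1] = √(16) = 4.
  L[2][0] = (-1) / L[0][0] = -1.
  L[2][1] = (8) / L[1][1] = 2.
Step 3: L[2][2] = √(9) = 3.
  L[3][0] = (-3) / L[0][0] = -3.
  L[3][1] = (-12) / L[1][1] = -3.
  L[3][2] = (-9) / L[2][2] = -3.
Step 4: L[3][3] = √(4) = 2.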